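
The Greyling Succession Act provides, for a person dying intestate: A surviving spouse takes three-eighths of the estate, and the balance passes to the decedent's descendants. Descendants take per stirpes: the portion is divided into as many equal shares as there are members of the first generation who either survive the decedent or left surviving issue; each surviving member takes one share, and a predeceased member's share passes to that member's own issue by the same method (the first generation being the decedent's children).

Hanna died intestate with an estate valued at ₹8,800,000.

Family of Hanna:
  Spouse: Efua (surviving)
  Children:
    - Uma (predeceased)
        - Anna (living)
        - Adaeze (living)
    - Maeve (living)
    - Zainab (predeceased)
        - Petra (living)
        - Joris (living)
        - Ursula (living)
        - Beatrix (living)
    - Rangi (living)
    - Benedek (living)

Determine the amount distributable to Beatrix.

Beatrix receives ₹275,000.

Efua takes three-eighths of ₹8,800,000 = ₹3,300,000. The remaining ₹5,500,000 passes to the descendants.
The descendants' portion (₹5,500,000) is divided into 5 shares of ₹1,100,000: Maeve, Rangi, and Benedek each take ₹1,100,000; Uma's ₹1,100,000 share passes to Uma's issue; Zainab's ₹1,100,000 share passes to Zainab's issue.
Uma's share (₹1,100,000) is divided into 2 shares of ₹550,000: Anna and Adaeze each take ₹550,000.
Zainab's share (₹1,100,000) is divided into 4 shares of ₹275,000: Petra, Joris, Ursula, and Beatrix each take ₹275,000.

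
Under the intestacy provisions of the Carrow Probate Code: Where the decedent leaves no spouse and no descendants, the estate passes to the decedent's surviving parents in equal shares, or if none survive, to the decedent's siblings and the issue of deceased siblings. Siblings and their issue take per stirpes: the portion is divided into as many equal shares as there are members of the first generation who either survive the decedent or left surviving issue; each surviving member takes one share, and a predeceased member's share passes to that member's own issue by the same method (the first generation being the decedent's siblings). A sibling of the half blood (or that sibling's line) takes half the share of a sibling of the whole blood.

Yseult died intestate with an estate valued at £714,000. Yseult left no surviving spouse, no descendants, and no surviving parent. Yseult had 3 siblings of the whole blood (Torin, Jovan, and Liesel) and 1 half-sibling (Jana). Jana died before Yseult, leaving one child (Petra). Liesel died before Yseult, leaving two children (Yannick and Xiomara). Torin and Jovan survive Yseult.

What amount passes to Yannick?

Yannick receives £102,000.

The entire £714,000 passes to the siblings and their issue.
Counting each half-blood sibling's line as half a unit, there are 7/2 units in £714,000, so one unit is £204,000. Whole-blood lines (Torin, Jovan, and Liesel) take £204,000 each; half-blood lines (Jana) take £102,000 each.
Jana's share (£102,000) passes entirely to Petra.
Liesel's share (£204,000) is divided into 2 shares of £102,000: Yannick and Xiomara each take £102,000.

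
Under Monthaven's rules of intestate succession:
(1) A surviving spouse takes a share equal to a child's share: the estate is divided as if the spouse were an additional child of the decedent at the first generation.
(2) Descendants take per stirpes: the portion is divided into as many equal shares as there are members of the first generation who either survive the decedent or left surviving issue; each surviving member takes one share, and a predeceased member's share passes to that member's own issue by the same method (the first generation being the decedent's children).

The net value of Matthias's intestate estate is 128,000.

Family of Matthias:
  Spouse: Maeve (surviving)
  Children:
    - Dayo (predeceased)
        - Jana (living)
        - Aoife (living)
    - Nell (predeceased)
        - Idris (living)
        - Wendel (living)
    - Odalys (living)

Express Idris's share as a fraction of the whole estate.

The spouse counts as an additional share at the children's level, so there are 4 primary shares of 32,000. Maeve takes one such share (32,000).
The children's combined portion (96,000) is divided into 3 shares of 32,000: Odalys takes 32,000; Dayo's 32,000 share passes to Dayo's issue; Nell's 32,000 share passes to Nell's issue.
Dayo's share (32,000) is divided into 2 shares of 16,000: Jana and Aoife each take 16,000.
Nell's share (32,000) is divided into 2 shares of 16,000: Idris and Wendel each take 16,000.

Idris receives 1/8 of the estate.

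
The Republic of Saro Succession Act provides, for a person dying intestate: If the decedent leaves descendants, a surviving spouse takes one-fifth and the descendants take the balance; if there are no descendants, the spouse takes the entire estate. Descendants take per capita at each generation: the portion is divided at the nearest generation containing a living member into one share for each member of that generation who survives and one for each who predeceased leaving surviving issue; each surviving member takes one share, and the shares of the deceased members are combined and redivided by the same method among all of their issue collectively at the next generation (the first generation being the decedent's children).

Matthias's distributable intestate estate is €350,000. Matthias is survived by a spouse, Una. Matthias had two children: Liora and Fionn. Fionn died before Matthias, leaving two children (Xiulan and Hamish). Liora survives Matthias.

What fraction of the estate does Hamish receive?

Una takes one-fifth of €350,000 = €70,000. The remaining €280,000 passes to the descendants.
The descendants' portion (€280,000) is divided at the children's generation into 2 shares of €140,000. Liora takes €140,000. The remaining share for the deceased Fionn (€140,000) is carried to the next generation.
That pool (€140,000) is divided at the grandchildren's generation equally among Xiulan and Hamish: €70,000 each.

Hamish receives 1/5 of the estate.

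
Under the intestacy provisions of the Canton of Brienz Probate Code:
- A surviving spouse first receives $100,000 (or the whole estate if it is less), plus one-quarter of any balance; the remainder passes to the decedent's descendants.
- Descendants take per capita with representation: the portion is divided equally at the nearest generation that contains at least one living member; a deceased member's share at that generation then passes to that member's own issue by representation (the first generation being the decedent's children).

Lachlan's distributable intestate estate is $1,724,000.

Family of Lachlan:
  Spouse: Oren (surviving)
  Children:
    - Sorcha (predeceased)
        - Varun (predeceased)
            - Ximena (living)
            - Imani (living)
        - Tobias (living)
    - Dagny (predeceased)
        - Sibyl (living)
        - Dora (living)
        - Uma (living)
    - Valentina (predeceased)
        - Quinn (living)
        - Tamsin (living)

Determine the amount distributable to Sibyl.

Sibyl receives $174,000.

Oren first takes $100,000, leaving a balance of $1,624,000. Oren then takes one-quarter of the balance ($406,000), for a total of $506,000. The remaining $1,218,000 passes to the descendants.
No child survives, so the initial division is made at the grandchildren's generation.
The descendants' portion ($1,218,000) is divided into 7 shares of $174,000: Tobias, Sibyl, Dora, Uma, Quinn, and Tamsin each take $174,000; Varun's $174,000 share passes to Varun's issue.
Varun's share ($174,000) is divided into 2 shares of $87,000: Ximena and Imani each take $87,000.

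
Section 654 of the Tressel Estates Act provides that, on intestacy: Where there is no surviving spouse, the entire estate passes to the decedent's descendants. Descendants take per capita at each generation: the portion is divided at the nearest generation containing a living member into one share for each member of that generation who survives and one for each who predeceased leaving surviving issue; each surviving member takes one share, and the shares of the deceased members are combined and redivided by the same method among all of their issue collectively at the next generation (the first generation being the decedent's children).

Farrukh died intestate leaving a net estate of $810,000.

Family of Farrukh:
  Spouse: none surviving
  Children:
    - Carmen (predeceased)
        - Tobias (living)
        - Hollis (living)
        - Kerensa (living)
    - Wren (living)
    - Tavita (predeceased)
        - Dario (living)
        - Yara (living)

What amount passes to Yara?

The entire $810,000 passes to the descendants.
That amount ($810,000) is divided at the children's generation into 3 shares of $270,000. Wren takes $270,000. The 2 shares of the deceased (Carmen and Tavita) are combined into a pool of $540,000.
That pool ($540,000) is divided at the grandchildren's generation equally among Tobias, Hollis, Kerensa, Dario, and Yara: $108,000 each.

Yara receives $108,000.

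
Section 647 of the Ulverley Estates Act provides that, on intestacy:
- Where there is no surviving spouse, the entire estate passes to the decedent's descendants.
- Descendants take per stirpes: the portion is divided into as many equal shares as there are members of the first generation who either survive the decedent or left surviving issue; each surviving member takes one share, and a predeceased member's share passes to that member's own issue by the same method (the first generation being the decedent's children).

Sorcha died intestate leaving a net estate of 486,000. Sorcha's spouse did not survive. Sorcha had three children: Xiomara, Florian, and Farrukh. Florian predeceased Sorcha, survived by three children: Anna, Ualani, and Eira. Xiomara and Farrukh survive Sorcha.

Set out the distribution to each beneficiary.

The entire 486,000 passes to the descendants.
That amount (486,000) is divided into 3 shares of 162,000: Xiomara and Farrukh each take 162,000; Florian's 162,000 share passes to Florian's issue.
Florian's share (162,000) is divided into 3 shares of 54,000: Anna, Ualani, and Eira each take 54,000.

Xiomara: 162,000; Anna: 54,000; Ualani: 54,000; Eira: 54,000; Farrukh: 162,000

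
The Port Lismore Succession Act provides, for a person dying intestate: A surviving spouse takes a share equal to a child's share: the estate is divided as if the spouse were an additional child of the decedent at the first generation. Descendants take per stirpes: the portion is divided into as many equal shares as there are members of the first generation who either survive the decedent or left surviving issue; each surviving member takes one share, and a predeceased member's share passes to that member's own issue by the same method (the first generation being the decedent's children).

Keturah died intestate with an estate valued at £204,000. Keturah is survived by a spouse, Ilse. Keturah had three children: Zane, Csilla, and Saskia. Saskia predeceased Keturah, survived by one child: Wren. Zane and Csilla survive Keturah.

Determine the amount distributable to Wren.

The spouse counts as an additional share at the children's level, so there are 4 primary shares of £51,000. Ilse takes one such share (£51,000).
The children's combined portion (£153,000) is divided into 3 shares of £51,000: Zane and Csilla each take £51,000; Saskia's £51,000 share passes to Saskia's issue.
Saskia's share (£51,000) passes entirely to Wren.

Wren receives £51,000.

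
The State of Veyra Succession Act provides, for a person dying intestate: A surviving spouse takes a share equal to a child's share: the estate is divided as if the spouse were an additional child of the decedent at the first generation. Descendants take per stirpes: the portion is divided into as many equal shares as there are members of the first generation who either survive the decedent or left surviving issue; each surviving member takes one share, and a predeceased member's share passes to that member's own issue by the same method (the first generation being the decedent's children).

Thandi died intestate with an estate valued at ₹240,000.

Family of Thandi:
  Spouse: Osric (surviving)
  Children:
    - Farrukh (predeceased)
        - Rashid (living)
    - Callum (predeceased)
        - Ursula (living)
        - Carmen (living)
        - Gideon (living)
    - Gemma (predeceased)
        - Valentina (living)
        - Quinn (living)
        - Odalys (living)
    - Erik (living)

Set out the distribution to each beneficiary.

Osric: ₹48,000; Rashid: ₹48,000; Ursula: ₹16,000; Carmen: ₹16,000; Gideon: ₹16,000; Valentina: ₹16,000; Quinn: ₹16,000; Odalys: ₹16,000; Erik: ₹48,000

The spouse counts as an additional share at the children's level, so there are 5 primary shares of ₹48,000. Osric takes one such share (₹48,000).
The children's combined portion (₹192,000) is divided into 4 shares of ₹48,000: Erik takes ₹48,000; Farrukh's ₹48,000 share passes to Farrukh's issue; Callum's ₹48,000 share passes to Callum's issue; Gemma's ₹48,000 share passes to Gemma's issue.
Farrukh's share (₹48,000) passes entirely to Rashid.
Callum's share (₹48,000) is divided into 3 shares of ₹16,000: Ursula, Carmen, and Gideon each take ₹16,000.
Gemma's share (₹48,000) is divided into 3 shares of ₹16,000: Valentina, Quinn, and Odalys each take ₹16,000.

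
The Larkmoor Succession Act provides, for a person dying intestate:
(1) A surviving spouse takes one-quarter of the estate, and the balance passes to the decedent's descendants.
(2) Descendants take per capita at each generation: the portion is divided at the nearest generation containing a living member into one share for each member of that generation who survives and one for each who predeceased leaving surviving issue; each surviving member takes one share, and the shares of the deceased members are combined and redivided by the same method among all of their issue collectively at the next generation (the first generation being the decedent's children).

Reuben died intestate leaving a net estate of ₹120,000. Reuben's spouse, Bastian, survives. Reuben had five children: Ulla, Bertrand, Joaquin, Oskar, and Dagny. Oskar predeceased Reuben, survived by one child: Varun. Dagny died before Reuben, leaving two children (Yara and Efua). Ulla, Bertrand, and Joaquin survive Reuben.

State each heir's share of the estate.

Bastian takes one-quarter of ₹120,000 = ₹30,000. The remaining ₹90,000 passes to the descendants.
The descendants' portion (₹90,000) is divided at the children's generation into 5 shares of ₹18,000. Ulla, Bertrand, and Joaquin each take ₹18,000. The 2 shares of the deceased (Oskar and Dagny) are combined into a pool of ₹36,000.
That pool (₹36,000) is divided at the grandchildren's generation equally among Varun, Yara, and Efua: ₹12,000 each.

Bastian: ₹30,000; Ulla: ₹18,000; Bertrand: ₹18,000; Joaquin: ₹18,000; Varun: ₹12,000; Yara: ₹12,000; Efua: ₹12,000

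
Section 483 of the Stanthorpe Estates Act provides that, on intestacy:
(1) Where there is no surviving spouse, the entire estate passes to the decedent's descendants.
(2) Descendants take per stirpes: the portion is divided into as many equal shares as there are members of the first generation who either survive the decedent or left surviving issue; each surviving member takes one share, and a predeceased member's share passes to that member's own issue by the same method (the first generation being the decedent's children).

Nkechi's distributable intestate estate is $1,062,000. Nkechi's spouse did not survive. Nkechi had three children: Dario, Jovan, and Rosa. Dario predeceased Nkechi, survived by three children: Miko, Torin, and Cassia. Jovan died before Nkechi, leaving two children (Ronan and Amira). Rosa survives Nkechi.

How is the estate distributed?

Miko: $118,000; Torin: $118,000; Cassia: $118,000; Ronan: $177,000; Amira: $177,000; Rosa: $354,000

The entire $1,062,000 passes to the descendants.
That amount ($1,062,000) is divided into 3 shares of $354,000: Rosa takes $354,000; Dario's $354,000 share passes to Dario's issue; Jovan's $354,000 share passes to Jovan's issue.
Dario's share ($354,000) is divided into 3 shares of $118,000: Miko, Torin, and Cassia each take $118,000.
Jovan's share ($354,000) is divided into 2 shares of $177,000: Ronan and Amira each take $177,000.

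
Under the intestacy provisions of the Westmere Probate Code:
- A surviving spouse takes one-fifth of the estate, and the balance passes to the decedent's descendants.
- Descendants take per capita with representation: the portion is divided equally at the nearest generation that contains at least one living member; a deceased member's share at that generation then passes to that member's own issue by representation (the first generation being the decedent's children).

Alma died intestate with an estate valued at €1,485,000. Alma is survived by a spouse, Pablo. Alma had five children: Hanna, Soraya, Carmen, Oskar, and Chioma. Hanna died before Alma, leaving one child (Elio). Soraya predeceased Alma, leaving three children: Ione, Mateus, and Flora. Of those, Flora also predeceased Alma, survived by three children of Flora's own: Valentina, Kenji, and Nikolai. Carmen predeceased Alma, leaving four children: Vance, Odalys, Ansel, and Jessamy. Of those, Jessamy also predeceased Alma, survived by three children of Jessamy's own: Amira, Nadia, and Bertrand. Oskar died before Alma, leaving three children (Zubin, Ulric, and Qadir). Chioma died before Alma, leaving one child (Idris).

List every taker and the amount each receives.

Pablo takes one-fifth of €1,485,000 = €297,000. The remaining €1,188,000 passes to the descendants.
No child survives, so the initial division is made at the grandchildren's generation.
The descendants' portion (€1,188,000) is divided into 12 shares of €99,000: Elio, Ione, Mateus, Vance, Odalys, Ansel, Zubin, Ulric, Qadir, and Idris each take €99,000; Flora's €99,000 share passes to Flora's issue; Jessamy's €99,000 share passes to Jessamy's issue.
Flora's share (€99,000) is divided into 3 shares of €33,000: Valentina, Kenji, and Nikolai each take €33,000.
Jessamy's share (€99,000) is divided into 3 shares of €33,000: Amira, Nadia, and Bertrand each take €33,000.

Pablo: €297,000; Elio: €99,000; Ione: €99,000; Mateus: €99,000; Valentina: €33,000; Kenji: €33,000; Nikolai: €33,000; Vance: €99,000; Odalys: €99,000; Ansel: €99,000; Amira: €33,000; Nadia: €33,000; Bertrand: €33,000; Zubin: €99,000; Ulric: €99,000; Qadir: €99,000; Idris: €99,000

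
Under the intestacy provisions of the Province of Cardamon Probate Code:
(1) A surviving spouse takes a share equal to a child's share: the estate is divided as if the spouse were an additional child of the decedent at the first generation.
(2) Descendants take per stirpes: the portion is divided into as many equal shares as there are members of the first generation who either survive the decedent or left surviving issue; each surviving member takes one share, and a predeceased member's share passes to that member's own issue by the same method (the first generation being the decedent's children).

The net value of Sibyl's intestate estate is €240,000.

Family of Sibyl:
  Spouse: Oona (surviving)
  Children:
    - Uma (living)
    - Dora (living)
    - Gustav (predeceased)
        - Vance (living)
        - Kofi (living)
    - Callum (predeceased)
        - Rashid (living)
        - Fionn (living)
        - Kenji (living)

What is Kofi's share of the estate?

The spouse counts as an additional share at the children's level, so there are 5 primary shares of €48,000. Oona takes one such share (€48,000).
The children's combined portion (€192,000) is divided into 4 shares of €48,000: Uma and Dora each take €48,000; Gustav's €48,000 share passes to Gustav's issue; Callum's €48,000 share passes to Callum's issue.
Gustav's share (€48,000) is divided into 2 shares of €24,000: Vance and Kofi each take €24,000.
Callum's share (€48,000) is divided into 3 shares of €16,000: Rashid, Fionn, and Kenji each take €16,000.

Kofi receives €24,000.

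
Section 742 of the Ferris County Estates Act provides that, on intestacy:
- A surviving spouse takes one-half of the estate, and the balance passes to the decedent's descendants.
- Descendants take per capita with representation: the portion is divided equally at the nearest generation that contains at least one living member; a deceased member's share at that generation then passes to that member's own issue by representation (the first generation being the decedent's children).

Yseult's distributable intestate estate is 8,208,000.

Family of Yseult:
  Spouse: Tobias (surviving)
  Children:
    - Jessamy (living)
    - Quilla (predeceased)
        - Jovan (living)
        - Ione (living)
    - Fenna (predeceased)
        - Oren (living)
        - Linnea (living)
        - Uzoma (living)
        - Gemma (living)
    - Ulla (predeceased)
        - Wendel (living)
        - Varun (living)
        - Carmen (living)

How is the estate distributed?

Tobias takes one-half of 8,208,000 = 4,104,000. The remaining 4,104,000 passes to the descendants.
The descendants' portion (4,104,000) is divided into 4 shares of 1,026,000: Jessamy takes 1,026,000; Quilla's 1,026,000 share passes to Quilla's issue; Fenna's 1,026,000 share passes to Fenna's issue; Ulla's 1,026,000 share passes to Ulla's issue.
Quilla's share (1,026,000) is divided into 2 shares of 513,000: Jovan and Ione each take 513,000.
Fenna's share (1,026,000) is divided into 4 shares of 256,500: Oren, Linnea, Uzoma, and Gemma each take 256,500.
Ulla's share (1,026,000) is divided into 3 shares of 342,000: Wendel, Varun, and Carmen each take 342,000.

Tobias: 4,104,000; Jessamy: 1,026,000; Jovan: 513,000; Ione: 513,000; Oren: 256,500; Linnea: 256,500; Uzoma: 256,500; Gemma: 256,500; Wendel: 342,000; Varun: 342,000; Carmen: 342,000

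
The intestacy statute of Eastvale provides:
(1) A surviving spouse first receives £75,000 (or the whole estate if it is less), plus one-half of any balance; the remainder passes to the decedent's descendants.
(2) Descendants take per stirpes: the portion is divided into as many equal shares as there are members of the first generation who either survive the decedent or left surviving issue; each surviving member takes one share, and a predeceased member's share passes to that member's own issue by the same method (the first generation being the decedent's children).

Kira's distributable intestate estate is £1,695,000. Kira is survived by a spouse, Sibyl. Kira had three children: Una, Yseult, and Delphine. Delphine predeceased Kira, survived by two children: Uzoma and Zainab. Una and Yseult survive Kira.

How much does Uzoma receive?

Sibyl first takes £75,000, leaving a balance of £1,620,000. Sibyl then takes one-half of the balance (£810,000), for a total of £885,000. The remaining £810,000 passes to the descendants.
The descendants' portion (£810,000) is divided into 3 shares of £270,000: Una and Yseult each take £270,000; Delphine's £270,000 share passes to Delphine's issue.
Delphine's share (£270,000) is divided into 2 shares of £135,000: Uzoma and Zainab each take £135,000.

Uzoma receives £135,000.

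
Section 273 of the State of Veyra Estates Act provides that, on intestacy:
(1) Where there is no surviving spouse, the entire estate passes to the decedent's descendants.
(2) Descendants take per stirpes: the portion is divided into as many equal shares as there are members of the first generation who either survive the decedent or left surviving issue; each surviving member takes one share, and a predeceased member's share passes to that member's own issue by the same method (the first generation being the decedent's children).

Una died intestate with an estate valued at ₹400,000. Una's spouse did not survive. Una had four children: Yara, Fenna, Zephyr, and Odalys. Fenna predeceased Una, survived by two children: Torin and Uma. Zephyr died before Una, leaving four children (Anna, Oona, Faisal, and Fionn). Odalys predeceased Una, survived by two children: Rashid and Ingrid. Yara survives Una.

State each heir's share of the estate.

The entire ₹400,000 passes to the descendants.
That amount (₹400,000) is divided into 4 shares of ₹100,000: Yara takes ₹100,000; Fenna's ₹100,000 share passes to Fenna's issue; Zephyr's ₹100,000 share passes to Zephyr's issue; Odalys's ₹100,000 share passes to Odalys's issue.
Fenna's share (₹100,000) is divided into 2 shares of ₹50,000: Torin and Uma each take ₹50,000.
Zephyr's share (₹100,000) is divided into 4 shares of ₹25,000: Anna, Oona, Faisal, and Fionn each take ₹25,000.
Odalys's share (₹100,000) is divided into 2 shares of ₹50,000: Rashid and Ingrid each take ₹50,000.

Yara: ₹100,000; Torin: ₹50,000; Uma: ₹50,000; Anna: ₹25,000; Oona: ₹25,000; Faisal: ₹25,000; Fionn: ₹25,000; Rashid: ₹50,000; Ingrid: ₹50,000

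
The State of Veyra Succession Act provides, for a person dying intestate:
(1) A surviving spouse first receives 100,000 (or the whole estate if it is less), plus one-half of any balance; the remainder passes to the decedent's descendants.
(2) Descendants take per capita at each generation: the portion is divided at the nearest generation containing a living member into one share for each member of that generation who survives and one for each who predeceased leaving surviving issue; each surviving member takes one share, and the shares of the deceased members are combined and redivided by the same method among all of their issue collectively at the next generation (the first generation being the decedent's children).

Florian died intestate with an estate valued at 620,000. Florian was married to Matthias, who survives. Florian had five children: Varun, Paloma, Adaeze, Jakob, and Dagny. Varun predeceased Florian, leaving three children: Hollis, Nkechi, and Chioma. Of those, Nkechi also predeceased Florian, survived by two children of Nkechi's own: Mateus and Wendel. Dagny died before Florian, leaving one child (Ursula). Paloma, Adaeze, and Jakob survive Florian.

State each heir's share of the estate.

Matthias: 360,000; Hollis: 26,000; Mateus: 13,000; Wendel: 13,000; Chioma: 26,000; Paloma: 52,000; Adaeze: 52,000; Jakob: 52,000; Ursula: 26,000

Matthias first takes 100,000, leaving a balance of 520,000. Matthias then takes one-half of the balance (260,000), for a total of 360,000. The remaining 260,000 passes to the descendants.
The descendants' portion (260,000) is divided at the children's generation into 5 shares of 52,000. Paloma, Adaeze, and Jakob each take 52,000. The 2 shares of the deceased (Varun and Dagny) are combined into a pool of 104,000.
That pool (104,000) is divided at the grandchildren's generation into 4 shares of 26,000. Hollis, Chioma, and Ursula each take 26,000. The remaining share for the deceased Nkechi (26,000) is carried to the next generation.
That pool (26,000) is divided at the great-grandchildren's generation equally among Mateus and Wendel: 13,000 each.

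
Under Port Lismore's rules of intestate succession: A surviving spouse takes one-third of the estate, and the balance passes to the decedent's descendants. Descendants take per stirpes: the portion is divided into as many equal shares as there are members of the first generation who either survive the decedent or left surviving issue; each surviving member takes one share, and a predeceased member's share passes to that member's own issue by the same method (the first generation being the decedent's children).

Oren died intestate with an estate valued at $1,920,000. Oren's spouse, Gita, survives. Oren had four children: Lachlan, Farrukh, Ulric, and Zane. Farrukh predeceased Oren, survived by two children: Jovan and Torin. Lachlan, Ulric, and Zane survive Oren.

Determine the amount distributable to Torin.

Gita takes one-third of $1,920,000 = $640,000. The remaining $1,280,000 passes to the descendants.
The descendants' portion ($1,280,000) is divided into 4 shares of $320,000: Lachlan, Ulric, and Zane each take $320,000; Farrukh's $320,000 share passes to Farrukh's issue.
Farrukh's share ($320,000) is divided into 2 shares of $160,000: Jovan and Torin each take $160,000.

Torin receives $160,000.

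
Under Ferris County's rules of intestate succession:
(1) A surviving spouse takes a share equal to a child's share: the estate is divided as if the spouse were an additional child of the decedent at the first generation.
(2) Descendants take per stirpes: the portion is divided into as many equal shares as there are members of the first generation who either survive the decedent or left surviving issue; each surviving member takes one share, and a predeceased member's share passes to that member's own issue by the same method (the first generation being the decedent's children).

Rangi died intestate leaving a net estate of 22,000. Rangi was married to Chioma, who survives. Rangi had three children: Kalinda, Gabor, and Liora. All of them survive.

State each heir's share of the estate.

The spouse counts as an additional share at the children's level, so there are 4 primary shares of 5,500. Chioma takes one such share (5,500).
The children's combined portion (16,500) is divided into 3 shares of 5,500: Kalinda, Gabor, and Liora each take 5,500.

Chioma: 5,500; Kalinda: 5,500; Gabor: 5,500; Liora: 5,500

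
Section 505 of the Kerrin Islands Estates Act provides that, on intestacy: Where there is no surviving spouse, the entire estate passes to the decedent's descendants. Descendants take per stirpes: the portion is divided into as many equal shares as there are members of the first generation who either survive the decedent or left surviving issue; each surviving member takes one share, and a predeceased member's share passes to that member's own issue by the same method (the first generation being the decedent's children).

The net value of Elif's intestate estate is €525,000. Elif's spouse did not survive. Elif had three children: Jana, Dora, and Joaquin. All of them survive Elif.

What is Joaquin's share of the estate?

Joaquin receives €175,000.

The entire €525,000 passes to the descendants.
That amount (€525,000) is divided into 3 shares of €175,000: Jana, Dora, and Joaquin each take €175,000.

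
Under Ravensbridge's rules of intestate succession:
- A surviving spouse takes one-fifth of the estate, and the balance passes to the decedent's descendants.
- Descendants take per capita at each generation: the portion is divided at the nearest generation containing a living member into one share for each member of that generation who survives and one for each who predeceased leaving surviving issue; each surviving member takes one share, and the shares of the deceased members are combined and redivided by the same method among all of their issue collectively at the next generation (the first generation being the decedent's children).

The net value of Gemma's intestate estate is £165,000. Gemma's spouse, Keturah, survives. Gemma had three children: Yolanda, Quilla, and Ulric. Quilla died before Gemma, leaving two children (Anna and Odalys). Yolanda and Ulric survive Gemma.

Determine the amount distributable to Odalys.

Keturah takes one-fifth of £165,000 = £33,000. The remaining £132,000 passes to the descendants.
The descendants' portion (£132,000) is divided at the children's generation into 3 shares of £44,000. Yolanda and Ulric each take £44,000. The remaining share for the deceased Quilla (£44,000) is carried to the next generation.
That pool (£44,000) is divided at the grandchildren's generation equally among Anna and Odalys: £22,000 each.

Odalys receives £22,000.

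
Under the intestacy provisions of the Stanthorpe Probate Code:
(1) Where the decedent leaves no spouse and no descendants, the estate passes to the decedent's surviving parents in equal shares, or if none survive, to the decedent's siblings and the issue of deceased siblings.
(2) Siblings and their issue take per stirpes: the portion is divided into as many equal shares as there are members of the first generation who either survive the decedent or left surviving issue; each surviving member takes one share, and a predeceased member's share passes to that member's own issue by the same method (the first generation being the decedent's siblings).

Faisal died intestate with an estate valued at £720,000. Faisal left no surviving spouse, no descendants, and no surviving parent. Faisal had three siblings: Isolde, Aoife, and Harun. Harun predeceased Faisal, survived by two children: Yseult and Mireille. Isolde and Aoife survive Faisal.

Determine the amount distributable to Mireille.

The entire £720,000 passes to the siblings and their issue.
That amount (£720,000) is divided into 3 shares of £240,000: Isolde and Aoife each take £240,000; Harun's £240,000 share passes to Harun's issue.
Harun's share (£240,000) is divided into 2 shares of £120,000: Yseult and Mireille each take £120,000.

Mireille receives £120,000.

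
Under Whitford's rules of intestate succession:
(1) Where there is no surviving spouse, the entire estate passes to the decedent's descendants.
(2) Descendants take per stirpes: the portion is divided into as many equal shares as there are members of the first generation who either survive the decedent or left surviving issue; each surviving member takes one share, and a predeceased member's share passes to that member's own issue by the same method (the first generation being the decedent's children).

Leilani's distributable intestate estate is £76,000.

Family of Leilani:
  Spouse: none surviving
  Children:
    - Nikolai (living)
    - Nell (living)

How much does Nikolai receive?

The entire £76,000 passes to the descendants.
That amount (£76,000) is divided into 2 shares of £38,000: Nikolai and Nell each take £38,000.

Nikolai receives £38,000.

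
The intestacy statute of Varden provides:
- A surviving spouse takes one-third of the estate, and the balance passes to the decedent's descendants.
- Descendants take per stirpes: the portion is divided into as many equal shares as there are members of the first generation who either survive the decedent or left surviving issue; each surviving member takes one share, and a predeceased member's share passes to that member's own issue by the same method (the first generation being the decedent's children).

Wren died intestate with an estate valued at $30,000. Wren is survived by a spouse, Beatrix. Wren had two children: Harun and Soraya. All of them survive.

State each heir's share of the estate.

Beatrix: $10,000; Harun: $10,000; Soraya: $10,000

Beatrix takes one-third of $30,000 = $10,000. The remaining $20,000 passes to the descendants.
The descendants' portion ($20,000) is divided into 2 shares of $10,000: Harun and Soraya each take $10,000.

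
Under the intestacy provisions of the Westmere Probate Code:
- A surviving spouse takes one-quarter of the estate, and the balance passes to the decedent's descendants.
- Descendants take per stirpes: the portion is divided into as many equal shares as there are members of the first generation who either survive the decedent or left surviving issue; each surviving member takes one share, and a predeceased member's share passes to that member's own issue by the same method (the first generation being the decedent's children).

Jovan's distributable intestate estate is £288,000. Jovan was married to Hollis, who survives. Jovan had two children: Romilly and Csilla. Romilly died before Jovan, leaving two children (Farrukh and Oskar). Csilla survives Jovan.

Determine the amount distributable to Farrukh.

Farrukh receives £54,000.

Hollis takes one-quarter of £288,000 = £72,000. The remaining £216,000 passes to the descendants.
The descendants' portion (£216,000) is divided into 2 shares of £108,000: Csilla takes £108,000; Romilly's £108,000 share passes to Romilly's issue.
Romilly's share (£108,000) is divided into 2 shares of £54,000: Farrukh and Oskar each take £54,000.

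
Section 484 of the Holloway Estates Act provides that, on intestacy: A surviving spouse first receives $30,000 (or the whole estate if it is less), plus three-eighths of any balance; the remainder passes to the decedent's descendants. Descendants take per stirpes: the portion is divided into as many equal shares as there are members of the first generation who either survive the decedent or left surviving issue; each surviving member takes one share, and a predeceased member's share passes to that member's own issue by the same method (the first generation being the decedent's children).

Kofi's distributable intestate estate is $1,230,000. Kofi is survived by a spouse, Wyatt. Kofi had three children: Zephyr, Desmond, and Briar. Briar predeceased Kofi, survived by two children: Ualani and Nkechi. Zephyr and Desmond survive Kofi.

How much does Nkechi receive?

Nkechi receives $125,000.

Wyatt first takes $30,000, leaving a balance of $1,200,000. Wyatt then takes three-eighths of the balance ($450,000), for a total of $480,000. The remaining $750,000 passes to the descendants.
The descendants' portion ($750,000) is divided into 3 shares of $250,000: Zephyr and Desmond each take $250,000; Briar's $250,000 share passes to Briar's issue.
Briar's share ($250,000) is divided into 2 shares of $125,000: Ualani and Nkechi each take $125,000.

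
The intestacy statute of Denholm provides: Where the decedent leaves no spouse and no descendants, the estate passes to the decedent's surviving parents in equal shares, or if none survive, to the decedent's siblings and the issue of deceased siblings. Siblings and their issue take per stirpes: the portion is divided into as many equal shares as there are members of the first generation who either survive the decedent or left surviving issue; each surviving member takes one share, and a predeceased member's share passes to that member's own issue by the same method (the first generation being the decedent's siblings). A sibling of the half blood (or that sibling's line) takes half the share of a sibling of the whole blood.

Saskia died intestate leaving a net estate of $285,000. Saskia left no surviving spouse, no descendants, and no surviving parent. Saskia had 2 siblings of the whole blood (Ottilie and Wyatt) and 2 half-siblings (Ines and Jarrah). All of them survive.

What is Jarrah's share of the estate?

The entire $285,000 passes to the siblings and their issue.
Counting each half-blood sibling's line as half a unit, there are 3 units in $285,000, so one unit is $95,000. Whole-blood lines (Ottilie and Wyatt) take $95,000 each; half-blood lines (Ines and Jarrah) take $47,500 each.

Jarrah receives $47,500.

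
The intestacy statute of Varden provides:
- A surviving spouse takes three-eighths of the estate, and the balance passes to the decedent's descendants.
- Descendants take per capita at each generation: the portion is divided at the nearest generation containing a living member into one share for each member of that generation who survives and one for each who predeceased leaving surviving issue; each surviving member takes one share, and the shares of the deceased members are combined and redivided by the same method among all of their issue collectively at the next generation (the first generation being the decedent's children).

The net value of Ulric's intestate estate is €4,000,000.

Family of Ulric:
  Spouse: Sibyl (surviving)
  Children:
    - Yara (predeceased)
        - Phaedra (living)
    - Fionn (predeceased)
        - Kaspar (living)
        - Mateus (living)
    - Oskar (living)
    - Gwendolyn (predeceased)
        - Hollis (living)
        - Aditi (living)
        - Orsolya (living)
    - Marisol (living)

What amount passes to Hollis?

Hollis receives €250,000.

Sibyl takes three-eighths of €4,000,000 = €1,500,000. The remaining €2,500,000 passes to the descendants.
The descendants' portion (€2,500,000) is divided at the children's generation into 5 shares of €500,000. Oskar and Marisol each take €500,000. The 3 shares of the deceased (Yara, Fionn, and Gwendolyn) are combined into a pool of €1,500,000.
That pool (€1,500,000) is divided at the grandchildren's generation equally among Phaedra, Kaspar, Mateus, Hollis, Aditi, and Orsolya: €250,000 each.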